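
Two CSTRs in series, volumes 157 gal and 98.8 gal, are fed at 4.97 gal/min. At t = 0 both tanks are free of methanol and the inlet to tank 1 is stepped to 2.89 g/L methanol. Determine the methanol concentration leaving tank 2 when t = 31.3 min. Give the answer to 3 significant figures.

1.01 g/L

Time constants: τᵢ = Vᵢ/Q for each well-mixed tank.
τ₁ = 157/4.97 = 31.590 min; τ₂ = 98.8/4.97 = 19.879 min.
Solving the cascade with C₁(0)=C₂(0)=0 gives C₂(t) = C_in[1 − (τ₁ e^(−t/τ₁) − τ₂ e^(−t/τ₂))/(τ₁ − τ₂)].
At t = 31.3: e^(−t/τ₁) = 0.37127, e^(−t/τ₂) = 0.20711.
C₂ = 2.89·[1 − (31.590·0.37127 − 19.879·0.20711)/(11.710)] = 2.89·0.35006 = 1.0117 g/L.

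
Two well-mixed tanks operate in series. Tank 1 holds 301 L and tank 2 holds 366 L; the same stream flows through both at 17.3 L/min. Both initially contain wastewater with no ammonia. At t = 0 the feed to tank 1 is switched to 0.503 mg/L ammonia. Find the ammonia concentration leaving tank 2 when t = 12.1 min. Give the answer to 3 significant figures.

0.0663 mg/L

Species balance on tank i: dCᵢ/dt = (Cᵢ₋₁ − Cᵢ)/τᵢ with τᵢ = Vᵢ/Q.
τ₁ = 301/17.3 = 17.399 min; τ₂ = 366/17.3 = 21.156 min.
Tank 1: C₁ = C_in(1 − e^(−t/τ₁)). Tank 2 (τ₁ ≠ τ₂): C₂ = C_in[1 − (τ₁ e^(−t/τ₁) − τ₂ e^(−t/τ₂))/(τ₁ − τ₂)].
At t = 12.1: e^(−t/τ₁) = 0.49885, e^(−t/τ₂) = 0.56443.
C₂ = 0.503·[1 − (17.399·0.49885 − 21.156·0.56443)/(-3.7572)] = 0.503·0.13189 = 0.066341 mg/L.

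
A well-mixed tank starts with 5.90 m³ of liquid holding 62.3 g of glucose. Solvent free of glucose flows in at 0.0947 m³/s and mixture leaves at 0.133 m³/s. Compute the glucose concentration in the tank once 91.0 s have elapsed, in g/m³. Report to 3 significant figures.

1.16 g/m³

Total volume: dV/dt = Q_in − Q_out = -0.038300 m³/s, so V(t) = 5.90 − 0.038300 t and V(91.0) = 2.4147 m³.
Species balance (pure solvent in): dm/dt = −Q_out · m/V(t).
Separate: dm/m = −Q_out dt/V(t) ⇒ ln(m/m₀) = −(Q_out/(Q_in−Q_out)) ln(V/V₀).
m = m₀ (V₀/V)^(Q_out/(Q_in−Q_out)) = 62.3 × (5.90/2.4147)^(-3.4726) = 2.8000 g.
C = m/V = 2.8000/2.4147 = 1.1596 g/m³.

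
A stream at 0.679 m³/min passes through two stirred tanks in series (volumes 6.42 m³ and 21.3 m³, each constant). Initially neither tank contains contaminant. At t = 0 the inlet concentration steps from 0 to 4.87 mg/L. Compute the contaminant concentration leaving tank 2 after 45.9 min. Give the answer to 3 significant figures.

3.27 mg/L

Species balance on tank i: dCᵢ/dt = (Cᵢ₋₁ − Cᵢ)/τᵢ with τᵢ = Vᵢ/Q.
τ₁ = 6.42/0.679 = 9.4551 min; τ₂ = 21.3/0.679 = 31.370 min.
Solving the cascade with C₁(0)=C₂(0)=0 gives C₂(t) = C_in[1 − (τ₁ e^(−t/τ₁) − τ₂ e^(−t/τ₂))/(τ₁ − τ₂)].
At t = 45.9: e^(−t/τ₁) = 0.0077930, e^(−t/τ₂) = 0.23149.
C₂ = 4.87·[1 − (9.4551·0.0077930 − 31.370·0.23149)/(-21.915)] = 4.87·0.67199 = 3.2726 mg/L.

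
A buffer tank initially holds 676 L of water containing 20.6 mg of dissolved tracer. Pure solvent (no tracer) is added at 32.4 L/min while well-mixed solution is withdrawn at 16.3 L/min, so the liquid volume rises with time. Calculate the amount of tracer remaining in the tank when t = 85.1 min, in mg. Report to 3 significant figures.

6.71 mg

Total volume: dV/dt = Q_in − Q_out = 16.100 L/min, so V(t) = 676 + 16.100 t and V(85.1) = 2046.1 L.
Solute balance: dm/dt = 0 − Q_out C = −Q_out m/V(t).
dm/m = −Q_out dt/(V₀ + 16.100 t); integrating gives ln(m/m₀) = −(Q_out/(Q_in−Q_out)) ln(V/V₀).
m = m₀ (V₀/V)^(Q_out/(Q_in−Q_out)) = 20.6 × (676/2046.1)^(1.0124) = 6.7129 mg.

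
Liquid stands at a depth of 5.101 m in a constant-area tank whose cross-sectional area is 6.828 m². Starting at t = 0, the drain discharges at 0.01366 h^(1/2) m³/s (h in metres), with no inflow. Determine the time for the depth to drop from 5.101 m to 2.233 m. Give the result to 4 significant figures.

A dh/dt = −Q_out = −0.01366 √h.
This is separable: 2 d(√h)/dt = −0.01366/A, so √h = √h₀ − (0.01366/(2A)) t.
t = 2A(√h₀ − √h)/0.01366 = 2·6.828·(√5.101 − √2.233)/0.01366
  = 13.6560 × (2.25854 − 1.49432) / 0.01366 = 763.993 s.

764.0 s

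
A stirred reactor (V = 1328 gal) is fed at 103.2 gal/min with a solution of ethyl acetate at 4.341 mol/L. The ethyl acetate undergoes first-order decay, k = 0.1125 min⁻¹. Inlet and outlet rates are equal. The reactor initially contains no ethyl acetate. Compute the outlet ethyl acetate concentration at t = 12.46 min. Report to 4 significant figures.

1.608 mol/L

Species balance: V dC/dt = Q C_in − Q C − k V C.
dC/dt = (Q/V) C_in − (Q/V + k) C; effective rate a = Q/V + k = 0.0777108 + 0.1125 = 0.190211 min⁻¹.
C_ss = Q C_in/(Q + kV) = 1.77352 mol/L; C(t) = C_ss + (C₀ − C_ss) e^(−a t).
C(12.46) = 1.77352 + (-1.77352)·e^(−0.190211·12.46) = 1.77352 + (-1.77352)·0.0934782 = 1.60773 mol/L.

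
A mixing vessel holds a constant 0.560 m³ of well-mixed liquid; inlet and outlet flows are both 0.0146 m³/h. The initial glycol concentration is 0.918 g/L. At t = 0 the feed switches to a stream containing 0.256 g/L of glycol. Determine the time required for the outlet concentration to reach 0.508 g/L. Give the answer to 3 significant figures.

37.0 h

Species balance: V dC/dt = Q(C_in − C) ⇒ τ = V/Q = 38.356 h.
C(t) = C_in + (C₀ − C_in) e^(−t/τ). Set C = 0.508 and solve for t:
e^(−t/τ) = (C − C_in)/(C₀ − C_in) = (0.508 − 0.256)/(0.918 − 0.256) = 0.38066
t = −τ ln(…) = 38.356 × 0.96584 = 37.046 h.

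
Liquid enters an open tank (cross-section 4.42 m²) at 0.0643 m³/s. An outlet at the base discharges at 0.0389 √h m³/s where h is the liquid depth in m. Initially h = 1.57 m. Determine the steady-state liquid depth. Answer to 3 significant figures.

2.73 m

Level balance: A dh/dt = 0.0643 − 0.0389 √h. Setting dh/dt = 0:
Q_in = 0.0389 √h_ss ⇒ √h_ss = 0.0643/0.0389 = 1.6530.
h_ss = 1.6530² = 2.7323 m. (Since h₀ = 1.57 m < h_ss, the level will rise toward this value.)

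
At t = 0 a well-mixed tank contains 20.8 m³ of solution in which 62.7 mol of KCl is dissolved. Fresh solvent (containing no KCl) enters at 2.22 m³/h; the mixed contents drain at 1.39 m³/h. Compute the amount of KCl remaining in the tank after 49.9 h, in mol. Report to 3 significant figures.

10.0 mol

Let m(t) be the amount of KCl. Volume: V(t) = V₀ + (Q_in − Q_out) t = 20.8 + 0.83000 t; V(49.9) = 62.217 m³.
Solute balance: dm/dt = 0 − Q_out C = −Q_out m/V(t).
Separate: dm/m = −Q_out dt/V(t) ⇒ ln(m/m₀) = −(Q_out/(Q_in−Q_out)) ln(V/V₀).
m = m₀ (V₀/V)^(Q_out/(Q_in−Q_out)) = 62.7 × (20.8/62.217)^(1.6747) = 10.009 mol.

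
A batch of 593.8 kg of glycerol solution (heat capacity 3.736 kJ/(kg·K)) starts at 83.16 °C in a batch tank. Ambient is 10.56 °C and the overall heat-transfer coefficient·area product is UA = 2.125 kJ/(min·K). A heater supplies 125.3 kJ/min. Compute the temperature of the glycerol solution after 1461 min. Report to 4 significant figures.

Energy balance: M c_p dT/dt = −UA(T − T_amb) + Q̇.
dT/dt = (T_ss − T)/τ with T_ss = T_amb + Q̇/UA = 10.56 + 125.3/2.125 = 69.5247 °C, τ = M c_p/UA = 593.8·3.736/2.125 = 1043.97 min.
Solution: T(t) = T_ss + (T₀ − T_ss) e^(−t/τ).
T(1461) = 69.5247 + (13.6353)·0.246729 = 72.8889 °C.

72.89 °C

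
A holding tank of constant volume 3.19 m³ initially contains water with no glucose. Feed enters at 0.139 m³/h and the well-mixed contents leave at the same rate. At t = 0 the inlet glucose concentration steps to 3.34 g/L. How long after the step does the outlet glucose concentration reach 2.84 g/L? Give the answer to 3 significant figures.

43.6 h

Species balance: V dC/dt = Q(C_in − C) ⇒ τ = V/Q = 22.950 h.
C(t) = C_in + (C₀ − C_in) e^(−t/τ). Set C = 2.84 and solve for t:
e^(−t/τ) = (C − C_in)/(C₀ − C_in) = (2.84 − 3.34)/(0 − 3.34) = 0.14970
t = −τ ln(…) = 22.950 × 1.8991 = 43.584 h.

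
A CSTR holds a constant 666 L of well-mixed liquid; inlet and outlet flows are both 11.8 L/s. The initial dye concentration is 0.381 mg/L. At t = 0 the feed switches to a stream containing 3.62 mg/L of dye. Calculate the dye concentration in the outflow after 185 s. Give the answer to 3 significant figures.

Species balance on the tank: V dC/dt = Q(C_in − C).
Time constant τ = V/Q = 666/11.8 = 56.441 s.
Integrating: C(t) = C_in + (C₀ − C_in) e^(−t/τ).
C(185) = 3.62 + (0.381 − 3.62)·e^(−185/56.441) = 3.62 + (-3.2390)·0.037712 = 3.4979 mg/L.

3.50 mg/L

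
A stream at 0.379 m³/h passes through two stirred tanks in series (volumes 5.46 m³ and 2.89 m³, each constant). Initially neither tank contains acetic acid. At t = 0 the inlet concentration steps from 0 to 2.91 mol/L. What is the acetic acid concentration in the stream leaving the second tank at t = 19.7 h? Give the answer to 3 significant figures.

1.58 mol/L

Time constants: τᵢ = Vᵢ/Q for each well-mixed tank.
τ₁ = 5.46/0.379 = 14.406 h; τ₂ = 2.89/0.379 = 7.6253 h.
Solving the cascade with C₁(0)=C₂(0)=0 gives C₂(t) = C_in[1 − (τ₁ e^(−t/τ₁) − τ₂ e^(−t/τ₂))/(τ₁ − τ₂)].
At t = 19.7: e^(−t/τ₁) = 0.25475, e^(−t/τ₂) = 0.075510.
C₂ = 2.91·[1 − (14.406·0.25475 − 7.6253·0.075510)/(6.7810)] = 2.91·0.54368 = 1.5821 mol/L.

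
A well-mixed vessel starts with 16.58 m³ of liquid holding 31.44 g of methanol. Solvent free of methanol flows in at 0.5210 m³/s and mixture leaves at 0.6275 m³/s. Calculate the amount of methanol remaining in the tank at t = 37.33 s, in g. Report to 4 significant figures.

Let m(t) be the amount of methanol. Volume: V(t) = V₀ + (Q_in − Q_out) t = 16.58 − 0.106500 t; V(37.33) = 12.6044 m³.
Species balance (pure solvent in): dm/dt = −Q_out · m/V(t).
dm/m = −Q_out dt/(V₀ − 0.106500 t); integrating gives ln(m/m₀) = −(Q_out/(Q_in−Q_out)) ln(V/V₀).
m = m₀ (V₀/V)^(Q_out/(Q_in−Q_out)) = 31.44 × (16.58/12.6044)^(-5.89202) = 6.25109 g.

6.251 g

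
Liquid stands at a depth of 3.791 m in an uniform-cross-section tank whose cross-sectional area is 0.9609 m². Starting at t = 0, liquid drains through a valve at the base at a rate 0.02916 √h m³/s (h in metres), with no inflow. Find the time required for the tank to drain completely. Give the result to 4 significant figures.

128.3 s

Mass balance (ρ constant): A dh/dt = −0.02916 √h.
Separate and integrate: 2(√h − √h₀) = −(0.02916/A) t.
Set h = 0: 2√h₀ = (0.02916/A) t_empty ⇒ t_empty = 2A√h₀/0.02916.
t_empty = 2·0.9609·√3.791/0.02916 = 1.92180·1.94705/0.02916 = 128.321 s.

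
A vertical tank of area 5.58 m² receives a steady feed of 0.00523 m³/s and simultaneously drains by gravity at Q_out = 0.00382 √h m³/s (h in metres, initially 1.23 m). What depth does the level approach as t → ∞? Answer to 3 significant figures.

A dh/dt = Q_in − 0.00382 √h. Steady state requires inflow = outflow:
Q_in = 0.00382 √h_ss ⇒ √h_ss = 0.00523/0.00382 = 1.3691.
h_ss = 1.3691² = 1.8745 m. (Since h₀ = 1.23 m < h_ss, the level will rise toward this value.)

1.87 m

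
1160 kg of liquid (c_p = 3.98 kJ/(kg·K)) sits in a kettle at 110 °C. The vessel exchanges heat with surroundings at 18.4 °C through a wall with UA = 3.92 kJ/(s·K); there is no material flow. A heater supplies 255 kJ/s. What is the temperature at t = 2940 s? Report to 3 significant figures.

M c_p dT/dt = −UA(T − T_amb) + Q̇.
dT/dt = (T_ss − T)/τ with T_ss = T_amb + Q̇/UA = 18.4 + 255/3.92 = 83.451 °C, τ = M c_p/UA = 1160·3.98/3.92 = 1177.8 s.
T approaches T_ss exponentially: T(t) = T_ss + (T₀ − T_ss) e^(−t/τ).
T(2940) = 83.451 + (26.549)·0.082391 = 85.638 °C.

85.6 °C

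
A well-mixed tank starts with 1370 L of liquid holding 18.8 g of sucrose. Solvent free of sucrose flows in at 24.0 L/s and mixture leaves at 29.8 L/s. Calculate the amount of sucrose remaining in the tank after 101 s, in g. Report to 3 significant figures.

Total volume: dV/dt = Q_in − Q_out = -5.8000 L/s, so V(t) = 1370 − 5.8000 t and V(101) = 784.20 L.
Solute balance: dm/dt = 0 − Q_out C = −Q_out m/V(t).
Separate: dm/m = −Q_out dt/V(t) ⇒ ln(m/m₀) = −(Q_out/(Q_in−Q_out)) ln(V/V₀).
m = m₀ (V₀/V)^(Q_out/(Q_in−Q_out)) = 18.8 × (1370/784.20)^(-5.1379) = 1.0697 g.

1.07 g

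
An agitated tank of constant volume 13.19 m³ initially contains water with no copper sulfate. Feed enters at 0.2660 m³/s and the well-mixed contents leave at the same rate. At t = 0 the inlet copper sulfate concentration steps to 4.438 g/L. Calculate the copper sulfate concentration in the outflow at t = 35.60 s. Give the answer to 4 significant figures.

Accumulation = in − out for the solute gives V dC/dt = Q(C_in − C).
Rewrite as dC/dt + C/τ = C_in/τ, τ = V/Q = 49.5865 s.
Solution: C(t) = C_in + (C₀ − C_in) e^(−t/τ).
C(35.60) = 4.438 + (0 − 4.438)·e^(−35.60/49.5865) = 4.438 + (-4.43800)·0.487757 = 2.27333 g/L.

2.273 g/L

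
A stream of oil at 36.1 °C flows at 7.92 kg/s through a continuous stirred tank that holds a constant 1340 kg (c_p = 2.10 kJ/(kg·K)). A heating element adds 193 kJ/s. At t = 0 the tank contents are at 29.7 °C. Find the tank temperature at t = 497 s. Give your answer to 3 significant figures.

46.7 °C

M c_p dT/dt = ṁ c_p (T_in − T) + Q̇.
Rearrange: dT/dt = (T_ss − T)/τ with τ = M/ṁ = 169.19 s and T_ss = T_in + Q̇/(ṁ c_p) = 47.704 °C.
This is linear first-order; T(t) = T_ss + (T₀ − T_ss) e^(−t/τ).
T(497) = 47.704 + (-18.004)·e^(−497/169.19) = 47.704 + (-18.004)·0.052998 = 46.750 °C.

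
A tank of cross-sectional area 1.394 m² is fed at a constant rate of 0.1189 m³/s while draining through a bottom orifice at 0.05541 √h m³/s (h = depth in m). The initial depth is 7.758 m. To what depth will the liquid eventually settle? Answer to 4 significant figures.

A dh/dt = Q_in − 0.05541 √h. Steady state requires inflow = outflow:
Q_in = 0.05541 √h_ss ⇒ √h_ss = 0.1189/0.05541 = 2.14582.
h_ss = 2.14582² = 4.60455 m. (Since h₀ = 7.758 m > h_ss, the level will fall toward this value.)

4.605 m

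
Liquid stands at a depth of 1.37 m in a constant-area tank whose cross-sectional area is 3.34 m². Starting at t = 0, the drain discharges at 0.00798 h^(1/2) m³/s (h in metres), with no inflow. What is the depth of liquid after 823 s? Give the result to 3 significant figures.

With no inflow, A dh/dt = −0.00798 √h.
Separate and integrate: 2(√h − √h₀) = −(0.00798/A) t.
√h = √1.37 − 0.00798·823/(2·3.34) = 1.1705 − 0.98316 = 0.18731.
h = 0.18731² = 0.035083 m.

0.0351 m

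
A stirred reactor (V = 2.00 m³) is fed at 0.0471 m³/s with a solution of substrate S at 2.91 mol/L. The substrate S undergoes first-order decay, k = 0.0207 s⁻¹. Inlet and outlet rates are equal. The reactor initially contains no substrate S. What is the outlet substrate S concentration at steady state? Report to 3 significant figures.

V dC/dt = Q(C_in − C) − k V C.
At steady state: 0 = Q C_in − (Q + kV) C_ss, so C_ss = Q C_in/(Q + kV).
C_ss = 0.0471·2.91/(0.0471 + 0.0207·2.00) = 0.13706/0.088500 = 1.5487 mol/L.

1.55 mol/L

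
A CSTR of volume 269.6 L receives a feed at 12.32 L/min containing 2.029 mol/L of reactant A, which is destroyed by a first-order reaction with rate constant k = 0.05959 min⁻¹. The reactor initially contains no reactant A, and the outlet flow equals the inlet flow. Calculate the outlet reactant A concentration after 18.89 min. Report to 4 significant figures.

0.7601 mol/L

Species balance: V dC/dt = Q C_in − Q C − k V C.
dC/dt = (Q/V) C_in − (Q/V + k) C; effective rate a = Q/V + k = 0.0456973 + 0.05959 = 0.105287 min⁻¹.
C_ss = Q C_in/(Q + kV) = 0.880637 mol/L; C(t) = C_ss + (C₀ − C_ss) e^(−a t).
C(18.89) = 0.880637 + (-0.880637)·e^(−0.105287·18.89) = 0.880637 + (-0.880637)·0.136849 = 0.760122 mol/L.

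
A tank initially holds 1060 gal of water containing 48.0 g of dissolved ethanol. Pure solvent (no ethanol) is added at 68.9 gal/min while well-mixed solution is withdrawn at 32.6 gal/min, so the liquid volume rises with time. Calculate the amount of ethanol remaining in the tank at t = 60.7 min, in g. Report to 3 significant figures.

Total volume: dV/dt = Q_in − Q_out = 36.300 gal/min, so V(t) = 1060 + 36.300 t and V(60.7) = 3263.4 gal.
No ethanol enters, so dm/dt = −Q_out · (m/V).
dm/m = −Q_out dt/(V₀ + 36.300 t); integrating gives ln(m/m₀) = −(Q_out/(Q_in−Q_out)) ln(V/V₀).
m = m₀ (V₀/V)^(Q_out/(Q_in−Q_out)) = 48.0 × (1060/3263.4)^(0.89807) = 17.485 g.

17.5 g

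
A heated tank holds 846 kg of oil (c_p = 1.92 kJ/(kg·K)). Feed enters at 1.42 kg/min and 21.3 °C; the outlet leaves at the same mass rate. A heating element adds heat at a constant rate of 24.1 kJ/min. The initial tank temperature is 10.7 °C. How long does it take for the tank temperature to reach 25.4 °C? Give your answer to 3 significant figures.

Unsteady energy balance on the tank contents: M c_p dT/dt = ṁ c_p (T_in − T) + 24.1.
τ = M/ṁ = 595.77 min; T_ss = T_in + Q̇/(ṁ c_p) = 30.139 °C.
T(t) = T_ss + (T₀ − T_ss) e^(−t/τ). Set T = 25.4:
e^(−t/τ) = (25.4 − 30.139)/(10.7 − 30.139) = 0.24381
t = −595.77 · ln(0.24381) = 840.86 min.

841 min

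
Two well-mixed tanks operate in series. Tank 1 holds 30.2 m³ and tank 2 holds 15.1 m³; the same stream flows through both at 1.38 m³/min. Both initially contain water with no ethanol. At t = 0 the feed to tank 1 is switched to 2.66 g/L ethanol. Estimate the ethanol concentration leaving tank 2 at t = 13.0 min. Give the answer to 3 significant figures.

0.534 g/L

Each tank obeys Vᵢ dCᵢ/dt = Q(Cᵢ₋₁ − Cᵢ), so τᵢ = Vᵢ/Q.
τ₁ = 30.2/1.38 = 21.884 min; τ₂ = 15.1/1.38 = 10.942 min.
Solving the cascade with C₁(0)=C₂(0)=0 gives C₂(t) = C_in[1 − (τ₁ e^(−t/τ₁) − τ₂ e^(−t/τ₂))/(τ₁ − τ₂)].
At t = 13.0: e^(−t/τ₁) = 0.55209, e^(−t/τ₂) = 0.30481.
C₂ = 2.66·[1 − (21.884·0.55209 − 10.942·0.30481)/(10.942)] = 2.66·0.20062 = 0.53365 g/L.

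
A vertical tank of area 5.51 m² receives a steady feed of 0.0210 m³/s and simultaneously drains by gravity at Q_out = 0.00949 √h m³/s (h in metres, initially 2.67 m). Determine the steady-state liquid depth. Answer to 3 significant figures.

4.90 m

A dh/dt = Q_in − 0.00949 √h. Steady state requires inflow = outflow:
Q_in = 0.00949 √h_ss ⇒ √h_ss = 0.0210/0.00949 = 2.2129.
h_ss = 2.2129² = 4.8967 m. (Since h₀ = 2.67 m < h_ss, the level will rise toward this value.)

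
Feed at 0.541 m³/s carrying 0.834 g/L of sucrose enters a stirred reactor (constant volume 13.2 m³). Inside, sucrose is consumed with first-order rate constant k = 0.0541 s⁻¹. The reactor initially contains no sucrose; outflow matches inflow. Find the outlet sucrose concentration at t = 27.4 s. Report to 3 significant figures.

V dC/dt = Q(C_in − C) − k V C.
This is linear with rate a = Q/V + k = 0.095085 s⁻¹.
C_ss = Q C_in/(Q + kV) = 0.35948 g/L; C(t) = C_ss + (C₀ − C_ss) e^(−a t).
C(27.4) = 0.35948 + (-0.35948)·e^(−0.095085·27.4) = 0.35948 + (-0.35948)·0.073879 = 0.33292 g/L.

0.333 g/L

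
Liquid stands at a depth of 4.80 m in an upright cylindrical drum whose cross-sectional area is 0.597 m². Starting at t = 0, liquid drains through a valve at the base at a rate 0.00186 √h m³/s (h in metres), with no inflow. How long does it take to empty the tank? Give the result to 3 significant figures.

1410 s

A dh/dt = −Q_out = −0.00186 √h.
∫ h^(−1/2) dh = −(0.00186/A) ∫ dt, giving 2√h = 2√h₀ − (0.00186/A) t.
Set h = 0: 2√h₀ = (0.00186/A) t_empty ⇒ t_empty = 2A√h₀/0.00186.
t_empty = 2·0.597·√4.80/0.00186 = 1.1940·2.1909/0.00186 = 1406.4 s.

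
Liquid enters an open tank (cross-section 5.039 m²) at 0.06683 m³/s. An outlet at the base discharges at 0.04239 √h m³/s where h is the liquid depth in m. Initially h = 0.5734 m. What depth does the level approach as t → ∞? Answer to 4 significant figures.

2.486 m

A dh/dt = Q_in − 0.04239 √h. Steady state requires inflow = outflow:
Q_in = 0.04239 √h_ss ⇒ √h_ss = 0.06683/0.04239 = 1.57655.
h_ss = 1.57655² = 2.48551 m. (Since h₀ = 0.5734 m < h_ss, the level will rise toward this value.)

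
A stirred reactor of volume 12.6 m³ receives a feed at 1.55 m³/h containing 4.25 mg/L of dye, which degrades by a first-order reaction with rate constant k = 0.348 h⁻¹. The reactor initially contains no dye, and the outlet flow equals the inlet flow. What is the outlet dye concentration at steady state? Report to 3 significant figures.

V dC/dt = Q(C_in − C) − k V C.
At steady state: 0 = Q C_in − (Q + kV) C_ss, so C_ss = Q C_in/(Q + kV).
C_ss = 1.55·4.25/(1.55 + 0.348·12.6) = 6.5875/5.9348 = 1.1100 mg/L.

1.11 mg/L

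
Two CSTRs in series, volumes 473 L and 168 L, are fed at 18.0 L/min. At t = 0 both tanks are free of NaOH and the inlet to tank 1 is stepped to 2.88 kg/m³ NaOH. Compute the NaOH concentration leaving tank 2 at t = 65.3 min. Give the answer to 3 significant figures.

Each tank obeys Vᵢ dCᵢ/dt = Q(Cᵢ₋₁ − Cᵢ), so τᵢ = Vᵢ/Q.
τ₁ = 473/18.0 = 26.278 min; τ₂ = 168/18.0 = 9.3333 min.
Solving the cascade with C₁(0)=C₂(0)=0 gives C₂(t) = C_in[1 − (τ₁ e^(−t/τ₁) − τ₂ e^(−t/τ₂))/(τ₁ − τ₂)].
At t = 65.3: e^(−t/τ₁) = 0.083326, e^(−t/τ₂) = 0.00091514.
C₂ = 2.88·[1 − (26.278·0.083326 − 9.3333·0.00091514)/(16.944)] = 2.88·0.87128 = 2.5093 kg/m³.

2.51 kg/m³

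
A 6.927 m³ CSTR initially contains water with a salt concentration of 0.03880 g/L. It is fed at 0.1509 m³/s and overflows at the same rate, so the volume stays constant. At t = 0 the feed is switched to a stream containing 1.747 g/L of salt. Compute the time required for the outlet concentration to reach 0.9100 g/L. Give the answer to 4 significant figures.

Unsteady species balance (constant V, well mixed): V dC/dt = Q(C_in − C), so τ = V/Q = 45.9046 s.
C(t) = C_in + (C₀ − C_in) e^(−t/τ). Set C = 0.9100 and solve for t:
e^(−t/τ) = (C − C_in)/(C₀ − C_in) = (0.9100 − 1.747)/(0.03880 − 1.747) = 0.489989
t = −τ ln(…) = 45.9046 × 0.713371 = 32.7470 s.

32.75 s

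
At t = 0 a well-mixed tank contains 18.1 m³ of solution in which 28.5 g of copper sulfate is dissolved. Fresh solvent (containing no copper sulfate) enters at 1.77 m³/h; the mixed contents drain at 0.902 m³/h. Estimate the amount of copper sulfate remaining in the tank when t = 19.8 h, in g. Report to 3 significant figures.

14.2 g

Total volume: dV/dt = Q_in − Q_out = 0.86800 m³/h, so V(t) = 18.1 + 0.86800 t and V(19.8) = 35.286 m³.
Species balance (pure solvent in): dm/dt = −Q_out · m/V(t).
dm/m = −Q_out dt/(V₀ + 0.86800 t); integrating gives ln(m/m₀) = −(Q_out/(Q_in−Q_out)) ln(V/V₀).
m = m₀ (V₀/V)^(Q_out/(Q_in−Q_out)) = 28.5 × (18.1/35.286)^(1.0392) = 14.242 g.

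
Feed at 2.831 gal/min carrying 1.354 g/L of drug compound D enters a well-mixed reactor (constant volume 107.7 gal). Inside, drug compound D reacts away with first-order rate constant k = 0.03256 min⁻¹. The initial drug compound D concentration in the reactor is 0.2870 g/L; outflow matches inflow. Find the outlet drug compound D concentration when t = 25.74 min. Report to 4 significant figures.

Accumulation = in − out − consumed: V dC/dt = Q C_in − Q C − k V C.
dC/dt = (Q/V) C_in − (Q/V + k) C; effective rate a = Q/V + k = 0.0262860 + 0.03256 = 0.0588460 min⁻¹.
C_ss = Q C_in/(Q + kV) = 0.604820 g/L; C(t) = C_ss + (C₀ − C_ss) e^(−a t).
C(25.74) = 0.604820 + (-0.317820)·e^(−0.0588460·25.74) = 0.604820 + (-0.317820)·0.219875 = 0.534939 g/L.

0.5349 g/L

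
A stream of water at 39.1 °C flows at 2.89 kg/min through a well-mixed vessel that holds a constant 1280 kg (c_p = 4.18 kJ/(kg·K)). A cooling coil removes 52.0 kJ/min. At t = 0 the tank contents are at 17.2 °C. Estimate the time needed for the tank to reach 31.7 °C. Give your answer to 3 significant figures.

First-law balance (no shaft work): M c_p dT/dt = ṁ c_p (T_in − T) − 52.0.
τ = M/ṁ = 442.91 min; T_ss = T_in − Q̇/(ṁ c_p) = 34.795 °C.
T(t) = T_ss + (T₀ − T_ss) e^(−t/τ). Set T = 31.7:
e^(−t/τ) = (31.7 − 34.795)/(17.2 − 34.795) = 0.17592
t = −442.91 · ln(0.17592) = 769.64 min.

770 min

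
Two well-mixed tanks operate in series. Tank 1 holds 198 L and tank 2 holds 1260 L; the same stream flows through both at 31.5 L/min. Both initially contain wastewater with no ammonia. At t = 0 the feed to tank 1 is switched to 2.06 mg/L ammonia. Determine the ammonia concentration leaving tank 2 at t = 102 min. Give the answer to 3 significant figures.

1.87 mg/L

Each tank obeys Vᵢ dCᵢ/dt = Q(Cᵢ₋₁ − Cᵢ), so τᵢ = Vᵢ/Q.
τ₁ = 198/31.5 = 6.2857 min; τ₂ = 1260/31.5 = 40.000 min.
Solving the cascade with C₁(0)=C₂(0)=0 gives C₂(t) = C_in[1 − (τ₁ e^(−t/τ₁) − τ₂ e^(−t/τ₂))/(τ₁ − τ₂)].
At t = 102: e^(−t/τ₁) = 8.9657e-08, e^(−t/τ₂) = 0.078082.
C₂ = 2.06·[1 − (6.2857·8.9657e-08 − 40.000·0.078082)/(-33.714)] = 2.06·0.90736 = 1.8692 mg/L.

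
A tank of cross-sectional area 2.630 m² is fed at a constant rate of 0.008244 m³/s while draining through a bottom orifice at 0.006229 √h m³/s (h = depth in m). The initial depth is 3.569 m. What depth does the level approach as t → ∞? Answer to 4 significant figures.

1.752 m

Level balance: A dh/dt = 0.008244 − 0.006229 √h. Setting dh/dt = 0:
Q_in = 0.006229 √h_ss ⇒ √h_ss = 0.008244/0.006229 = 1.32349.
h_ss = 1.32349² = 1.75162 m. (Since h₀ = 3.569 m > h_ss, the level will fall toward this value.)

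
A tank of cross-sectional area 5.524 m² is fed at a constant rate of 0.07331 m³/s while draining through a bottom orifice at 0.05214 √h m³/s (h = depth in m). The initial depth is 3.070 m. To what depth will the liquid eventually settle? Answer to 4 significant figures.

Level balance: A dh/dt = 0.07331 − 0.05214 √h. Setting dh/dt = 0:
Q_in = 0.05214 √h_ss ⇒ √h_ss = 0.07331/0.05214 = 1.40602.
h_ss = 1.40602² = 1.97690 m. (Since h₀ = 3.070 m > h_ss, the level will fall toward this value.)

1.977 m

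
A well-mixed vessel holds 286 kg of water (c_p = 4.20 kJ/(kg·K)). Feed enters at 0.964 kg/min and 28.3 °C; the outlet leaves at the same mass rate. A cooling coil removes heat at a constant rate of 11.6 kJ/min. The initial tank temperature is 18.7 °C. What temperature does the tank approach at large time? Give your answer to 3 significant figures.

M c_p dT/dt = ṁ c_p (T_in − T) − Q̇.
At steady state dT/dt = 0 ⇒ T_ss = T_in − Q̇/(ṁ c_p) = 28.3 − 11.6/(0.964·4.20) = 25.435 °C.

25.4 °C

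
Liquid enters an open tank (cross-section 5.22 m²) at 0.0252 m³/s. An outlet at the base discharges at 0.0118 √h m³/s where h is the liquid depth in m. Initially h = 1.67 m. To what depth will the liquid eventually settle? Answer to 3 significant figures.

4.56 m

Volume balance on the tank: A dh/dt = Q_in − 0.0118 √h. At steady state dh/dt = 0:
Q_in = 0.0118 √h_ss ⇒ √h_ss = 0.0252/0.0118 = 2.1356.
h_ss = 2.1356² = 4.5608 m. (Since h₀ = 1.67 m < h_ss, the level will rise toward this value.)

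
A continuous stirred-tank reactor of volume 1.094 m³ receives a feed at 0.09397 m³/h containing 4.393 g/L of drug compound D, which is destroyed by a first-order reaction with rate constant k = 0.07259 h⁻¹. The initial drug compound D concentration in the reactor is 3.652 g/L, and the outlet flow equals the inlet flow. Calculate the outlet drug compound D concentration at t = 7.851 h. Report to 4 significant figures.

2.747 g/L

Accumulation = in − out − consumed: V dC/dt = Q C_in − Q C − k V C.
This is linear with rate a = Q/V + k = 0.158486 h⁻¹.
C_ss = Q C_in/(Q + kV) = 2.38091 g/L; C(t) = C_ss + (C₀ − C_ss) e^(−a t).
C(7.851) = 2.38091 + (1.27109)·e^(−0.158486·7.851) = 2.38091 + (1.27109)·0.288151 = 2.74717 g/L.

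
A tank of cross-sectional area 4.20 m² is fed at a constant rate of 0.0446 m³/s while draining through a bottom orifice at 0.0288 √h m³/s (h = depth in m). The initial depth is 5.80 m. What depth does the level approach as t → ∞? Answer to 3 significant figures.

2.40 m

Level balance: A dh/dt = 0.0446 − 0.0288 √h. Setting dh/dt = 0:
Q_in = 0.0288 √h_ss ⇒ √h_ss = 0.0446/0.0288 = 1.5486.
h_ss = 1.5486² = 2.3982 m. (Since h₀ = 5.80 m > h_ss, the level will fall toward this value.)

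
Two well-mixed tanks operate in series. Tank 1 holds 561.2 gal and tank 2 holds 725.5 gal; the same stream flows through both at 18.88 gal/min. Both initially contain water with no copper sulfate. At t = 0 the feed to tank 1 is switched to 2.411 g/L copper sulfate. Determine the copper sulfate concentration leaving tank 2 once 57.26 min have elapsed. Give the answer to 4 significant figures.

1.212 g/L

Time constants: τᵢ = Vᵢ/Q for each well-mixed tank.
τ₁ = 561.2/18.88 = 29.7246 min; τ₂ = 725.5/18.88 = 38.4269 min.
Tank 1: C₁ = C_in(1 − e^(−t/τ₁)). Tank 2 (τ₁ ≠ τ₂): C₂ = C_in[1 − (τ₁ e^(−t/τ₁) − τ₂ e^(−t/τ₂))/(τ₁ − τ₂)].
At t = 57.26: e^(−t/τ₁) = 0.145679, e^(−t/τ₂) = 0.225350.
C₂ = 2.411·[1 − (29.7246·0.145679 − 38.4269·0.225350)/(-8.70233)] = 2.411·0.502518 = 1.21157 g/L.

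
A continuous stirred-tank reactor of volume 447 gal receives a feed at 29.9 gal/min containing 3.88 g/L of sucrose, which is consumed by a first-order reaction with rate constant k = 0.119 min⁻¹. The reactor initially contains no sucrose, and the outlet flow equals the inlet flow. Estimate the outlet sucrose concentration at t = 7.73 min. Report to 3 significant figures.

Accumulation = in − out − consumed: V dC/dt = Q C_in − Q C − k V C.
This is linear with rate a = Q/V + k = 0.18589 min⁻¹.
C_ss = Q C_in/(Q + kV) = 1.3962 g/L; C(t) = C_ss + (C₀ − C_ss) e^(−a t).
C(7.73) = 1.3962 + (-1.3962)·e^(−0.18589·7.73) = 1.3962 + (-1.3962)·0.23766 = 1.0644 g/L.

1.06 g/L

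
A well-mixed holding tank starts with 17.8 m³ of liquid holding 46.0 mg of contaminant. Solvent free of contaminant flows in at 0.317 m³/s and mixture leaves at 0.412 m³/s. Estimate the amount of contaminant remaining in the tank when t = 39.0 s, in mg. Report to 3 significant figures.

16.7 mg

Let m(t) be the amount of contaminant. Volume: V(t) = V₀ + (Q_in − Q_out) t = 17.8 − 0.095000 t; V(39.0) = 14.095 m³.
No contaminant enters, so dm/dt = −Q_out · (m/V).
Separate: dm/m = −Q_out dt/V(t) ⇒ ln(m/m₀) = −(Q_out/(Q_in−Q_out)) ln(V/V₀).
m = m₀ (V₀/V)^(Q_out/(Q_in−Q_out)) = 46.0 × (17.8/14.095)^(-4.3368) = 16.719 mg.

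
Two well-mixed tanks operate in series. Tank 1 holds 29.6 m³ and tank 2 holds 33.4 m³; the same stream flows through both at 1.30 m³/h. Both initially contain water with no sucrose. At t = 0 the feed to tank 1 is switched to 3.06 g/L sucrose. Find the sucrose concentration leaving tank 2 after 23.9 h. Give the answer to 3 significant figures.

Species balance on tank i: dCᵢ/dt = (Cᵢ₋₁ − Cᵢ)/τᵢ with τᵢ = Vᵢ/Q.
τ₁ = 29.6/1.30 = 22.769 h; τ₂ = 33.4/1.30 = 25.692 h.
Tank 1: C₁ = C_in(1 − e^(−t/τ₁)). Tank 2 (τ₁ ≠ τ₂): C₂ = C_in[1 − (τ₁ e^(−t/τ₁) − τ₂ e^(−t/τ₂))/(τ₁ − τ₂)].
At t = 23.9: e^(−t/τ₁) = 0.35006, e^(−t/τ₂) = 0.39446.
C₂ = 3.06·[1 − (22.769·0.35006 − 25.692·0.39446)/(-2.9231)] = 3.06·0.25966 = 0.79457 g/L.

0.795 g/L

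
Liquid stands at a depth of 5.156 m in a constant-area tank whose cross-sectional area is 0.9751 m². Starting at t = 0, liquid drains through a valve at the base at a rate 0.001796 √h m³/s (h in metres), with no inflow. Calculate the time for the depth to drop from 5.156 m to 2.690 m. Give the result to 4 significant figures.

With no inflow, A dh/dt = −0.001796 √h.
∫ h^(−1/2) dh = −(0.001796/A) ∫ dt, giving 2√h = 2√h₀ − (0.001796/A) t.
t = 2A(√h₀ − √h)/0.001796 = 2·0.9751·(√5.156 − √2.690)/0.001796
  = 1.95020 × (2.27068 − 1.64012) / 0.001796 = 684.699 s.

684.7 s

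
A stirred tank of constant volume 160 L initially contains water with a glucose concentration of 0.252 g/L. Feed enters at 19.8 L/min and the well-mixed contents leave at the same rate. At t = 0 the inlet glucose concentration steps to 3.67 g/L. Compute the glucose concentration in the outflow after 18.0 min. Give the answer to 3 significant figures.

3.30 g/L

Unsteady species balance (constant V, well mixed): V dC/dt = Q(C_in − C).
Rewrite as dC/dt + C/τ = C_in/τ, τ = V/Q = 8.0808 min.
Integrating: C(t) = C_in + (C₀ − C_in) e^(−t/τ).
C(18.0) = 3.67 + (0.252 − 3.67)·e^(−18.0/8.0808) = 3.67 + (-3.4180)·0.10780 = 3.3015 g/L.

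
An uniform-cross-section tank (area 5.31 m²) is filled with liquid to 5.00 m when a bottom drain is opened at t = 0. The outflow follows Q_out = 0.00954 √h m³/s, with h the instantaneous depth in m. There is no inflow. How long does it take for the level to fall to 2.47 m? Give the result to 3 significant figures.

With no inflow, A dh/dt = −0.00954 √h.
∫ h^(−1/2) dh = −(0.00954/A) ∫ dt, giving 2√h = 2√h₀ − (0.00954/A) t.
t = 2A(√h₀ − √h)/0.00954 = 2·5.31·(√5.00 − √2.47)/0.00954
  = 10.620 × (2.2361 − 1.5716) / 0.00954 = 739.66 s.

740 s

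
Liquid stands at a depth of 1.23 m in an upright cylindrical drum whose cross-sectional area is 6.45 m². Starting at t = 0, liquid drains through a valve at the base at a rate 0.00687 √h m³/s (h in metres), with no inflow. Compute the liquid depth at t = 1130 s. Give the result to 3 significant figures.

0.257 m

Volume balance on the tank: A dh/dt = −0.00687 √h.
This is separable: 2 d(√h)/dt = −0.00687/A, so √h = √h₀ − (0.00687/(2A)) t.
√h = √1.23 − 0.00687·1130/(2·6.45) = 1.1091 − 0.60179 = 0.50726.
h = 0.50726² = 0.25732 m.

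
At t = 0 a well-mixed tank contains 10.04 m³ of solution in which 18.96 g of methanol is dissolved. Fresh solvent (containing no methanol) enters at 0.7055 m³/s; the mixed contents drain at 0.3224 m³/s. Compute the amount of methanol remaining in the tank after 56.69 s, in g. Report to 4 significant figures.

7.194 g

Total volume: dV/dt = Q_in − Q_out = 0.383100 m³/s, so V(t) = 10.04 + 0.383100 t and V(56.69) = 31.7579 m³.
Solute balance: dm/dt = 0 − Q_out C = −Q_out m/V(t).
dm/m = −Q_out dt/(V₀ + 0.383100 t); integrating gives ln(m/m₀) = −(Q_out/(Q_in−Q_out)) ln(V/V₀).
m = m₀ (V₀/V)^(Q_out/(Q_in−Q_out)) = 18.96 × (10.04/31.7579)^(0.841556) = 7.19384 g.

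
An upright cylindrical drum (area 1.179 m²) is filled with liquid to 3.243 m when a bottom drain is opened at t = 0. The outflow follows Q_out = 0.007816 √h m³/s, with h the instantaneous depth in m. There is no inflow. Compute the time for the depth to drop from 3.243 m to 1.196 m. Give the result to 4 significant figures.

213.4 s

With no inflow, A dh/dt = −0.007816 √h.
Separate and integrate: 2(√h − √h₀) = −(0.007816/A) t.
t = 2A(√h₀ − √h)/0.007816 = 2·1.179·(√3.243 − √1.196)/0.007816
  = 2.35800 × (1.80083 − 1.09362) / 0.007816 = 213.359 s.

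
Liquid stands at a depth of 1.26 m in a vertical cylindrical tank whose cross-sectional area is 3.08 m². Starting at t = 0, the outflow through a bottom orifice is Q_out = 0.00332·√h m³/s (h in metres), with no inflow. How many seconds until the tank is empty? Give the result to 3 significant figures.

A dh/dt = −Q_out = −0.00332 √h.
Separate and integrate: 2(√h − √h₀) = −(0.00332/A) t.
Set h = 0: 2√h₀ = (0.00332/A) t_empty ⇒ t_empty = 2A√h₀/0.00332.
t_empty = 2·3.08·√1.26/0.00332 = 6.1600·1.1225/0.00332 = 2082.7 s.

2080 s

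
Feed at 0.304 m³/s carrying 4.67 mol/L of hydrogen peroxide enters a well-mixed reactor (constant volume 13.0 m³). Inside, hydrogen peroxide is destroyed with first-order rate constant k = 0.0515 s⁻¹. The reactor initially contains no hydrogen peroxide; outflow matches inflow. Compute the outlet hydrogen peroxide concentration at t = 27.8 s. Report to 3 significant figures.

Accumulation = in − out − consumed: V dC/dt = Q C_in − Q C − k V C.
This is linear with rate a = Q/V + k = 0.074885 s⁻¹.
C_ss = Q C_in/(Q + kV) = 1.4583 mol/L; C(t) = C_ss + (C₀ − C_ss) e^(−a t).
C(27.8) = 1.4583 + (-1.4583)·e^(−0.074885·27.8) = 1.4583 + (-1.4583)·0.12471 = 1.2765 mol/L.

1.28 mol/L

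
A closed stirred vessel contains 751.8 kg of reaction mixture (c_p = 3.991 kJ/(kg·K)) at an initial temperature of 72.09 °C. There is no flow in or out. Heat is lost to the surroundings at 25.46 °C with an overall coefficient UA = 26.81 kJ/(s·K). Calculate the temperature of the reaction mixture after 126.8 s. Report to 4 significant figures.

40.48 °C

Lumped-capacitance energy balance: M c_p dT/dt = UA(T_amb − T).
dT/dt = (T_ss − T)/τ with T_ss = T_amb = 25.4600 °C, τ = M c_p/UA = 751.8·3.991/26.81 = 111.915 s.
Solution: T(t) = T_ss + (T₀ − T_ss) e^(−t/τ).
T(126.8) = 25.4600 + (46.6300)·0.322064 = 40.4778 °C.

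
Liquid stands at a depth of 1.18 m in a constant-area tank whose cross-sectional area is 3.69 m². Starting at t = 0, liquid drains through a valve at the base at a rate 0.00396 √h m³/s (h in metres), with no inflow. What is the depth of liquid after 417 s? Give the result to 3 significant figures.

0.744 m

A dh/dt = −Q_out = −0.00396 √h.
This is separable: 2 d(√h)/dt = −0.00396/A, so √h = √h₀ − (0.00396/(2A)) t.
√h = √1.18 − 0.00396·417/(2·3.69) = 1.0863 − 0.22376 = 0.86252.
h = 0.86252² = 0.74394 m.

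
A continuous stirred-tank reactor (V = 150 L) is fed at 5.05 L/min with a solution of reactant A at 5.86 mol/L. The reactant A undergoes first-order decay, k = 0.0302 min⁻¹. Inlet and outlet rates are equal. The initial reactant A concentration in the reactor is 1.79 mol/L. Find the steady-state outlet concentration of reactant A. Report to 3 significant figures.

Species balance: V dC/dt = Q C_in − Q C − k V C.
At steady state: 0 = Q C_in − (Q + kV) C_ss, so C_ss = Q C_in/(Q + kV).
C_ss = 5.05·5.86/(5.05 + 0.0302·150) = 29.593/9.5800 = 3.0890 mol/L.

3.09 mol/L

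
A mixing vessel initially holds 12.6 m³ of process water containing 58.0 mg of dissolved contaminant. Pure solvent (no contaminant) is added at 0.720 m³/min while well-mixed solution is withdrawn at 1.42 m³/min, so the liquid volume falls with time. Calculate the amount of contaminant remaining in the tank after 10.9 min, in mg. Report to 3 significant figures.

Let m(t) be the amount of contaminant. Volume: V(t) = V₀ + (Q_in − Q_out) t = 12.6 − 0.70000 t; V(10.9) = 4.9700 m³.
Solute balance: dm/dt = 0 − Q_out C = −Q_out m/V(t).
Separate: dm/m = −Q_out dt/V(t) ⇒ ln(m/m₀) = −(Q_out/(Q_in−Q_out)) ln(V/V₀).
m = m₀ (V₀/V)^(Q_out/(Q_in−Q_out)) = 58.0 × (12.6/4.9700)^(-2.0286) = 8.7873 mg.

8.79 mg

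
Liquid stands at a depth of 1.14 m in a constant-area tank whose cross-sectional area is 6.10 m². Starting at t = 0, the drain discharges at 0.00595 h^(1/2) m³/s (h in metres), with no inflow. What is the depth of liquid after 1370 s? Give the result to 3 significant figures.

0.160 m

A dh/dt = −Q_out = −0.00595 √h.
∫ h^(−1/2) dh = −(0.00595/A) ∫ dt, giving 2√h = 2√h₀ − (0.00595/A) t.
√h = √1.14 − 0.00595·1370/(2·6.10) = 1.0677 − 0.66816 = 0.39955.
h = 0.39955² = 0.15964 m.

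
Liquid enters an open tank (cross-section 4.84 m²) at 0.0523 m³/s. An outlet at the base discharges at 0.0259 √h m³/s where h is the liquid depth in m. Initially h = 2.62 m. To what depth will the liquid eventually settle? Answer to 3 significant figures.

A dh/dt = Q_in − 0.0259 √h. Steady state requires inflow = outflow:
Q_in = 0.0259 √h_ss ⇒ √h_ss = 0.0523/0.0259 = 2.0193.
h_ss = 2.0193² = 4.0776 m. (Since h₀ = 2.62 m < h_ss, the level will rise toward this value.)

4.08 m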